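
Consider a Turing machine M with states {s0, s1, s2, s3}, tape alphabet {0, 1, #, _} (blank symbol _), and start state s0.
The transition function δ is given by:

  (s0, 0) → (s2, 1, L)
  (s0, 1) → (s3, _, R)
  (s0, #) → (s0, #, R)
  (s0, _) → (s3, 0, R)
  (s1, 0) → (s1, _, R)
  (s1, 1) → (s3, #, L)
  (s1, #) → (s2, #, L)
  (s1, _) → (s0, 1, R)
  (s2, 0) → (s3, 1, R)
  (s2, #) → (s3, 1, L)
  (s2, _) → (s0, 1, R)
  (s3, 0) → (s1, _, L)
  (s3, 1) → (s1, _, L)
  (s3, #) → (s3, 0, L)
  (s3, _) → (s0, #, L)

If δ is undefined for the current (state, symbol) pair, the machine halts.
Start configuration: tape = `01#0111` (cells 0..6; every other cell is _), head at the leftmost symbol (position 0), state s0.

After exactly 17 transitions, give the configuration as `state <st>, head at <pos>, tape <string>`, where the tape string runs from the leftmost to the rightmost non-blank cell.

state=s0 head=0 tape=____[0]1#0111   (s0,0)→(s2,1,L)
state=s2 head=-1 tape=___[_]11#0111   (s2,_)→(s0,1,R)
state=s0 head=0 tape=___1[1]1#0111   (s0,1)→(s3,_,R)
state=s3 head=1 tape=___1_[1]#0111   (s3,1)→(s1,_,L)
state=s1 head=0 tape=___1[_]_#0111   (s1,_)→(s0,1,R)
state=s0 head=1 tape=___11[_]#0111   (s0,_)→(s3,0,R)
state=s3 head=2 tape=___110[#]0111   (s3,#)→(s3,0,L)
state=s3 head=1 tape=___11[0]00111   (s3,0)→(s1,_,L)
state=s1 head=0 tape=___1[1]_00111   (s1,1)→(s3,#,L)
state=s3 head=-1 tape=___[1]#_00111   (s3,1)→(s1,_,L)
state=s1 head=-2 tape=__[_]_#_00111   (s1,_)→(s0,1,R)
state=s0 head=-1 tape=__1[_]#_00111   (s0,_)→(s3,0,R)
state=s3 head=0 tape=__10[#]_00111   (s3,#)→(s3,0,L)
state=s3 head=-1 tape=__1[0]0_00111   (s3,0)→(s1,_,L)
state=s1 head=-2 tape=__[1]_0_00111   (s1,1)→(s3,#,L)
state=s3 head=-3 tape=_[_]#_0_00111   (s3,_)→(s0,#,L)
state=s0 head=-4 tape=[_]##_0_00111   (s0,_)→(s3,0,R)
state=s3 head=-3 tape=0[#]#_0_00111
After 17 steps: state s3, head at -3, tape 0##_0_00111.

state s3, head at -3, tape 0##_0_00111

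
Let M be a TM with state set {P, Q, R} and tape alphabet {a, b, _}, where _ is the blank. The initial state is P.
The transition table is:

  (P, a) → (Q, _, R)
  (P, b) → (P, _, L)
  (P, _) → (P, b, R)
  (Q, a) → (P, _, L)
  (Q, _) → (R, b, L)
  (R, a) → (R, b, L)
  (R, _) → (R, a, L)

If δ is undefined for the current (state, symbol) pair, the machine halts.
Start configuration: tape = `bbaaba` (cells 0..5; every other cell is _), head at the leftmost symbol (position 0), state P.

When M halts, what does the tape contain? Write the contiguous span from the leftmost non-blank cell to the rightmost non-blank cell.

bbbbbbbbab

P | ___[b]baaba_   read b → write _, move L, go to P
P | __[_]_baaba_   read _ → write b, move R, go to P
P | __b[_]baaba_   read _ → write b, move R, go to P
P | __bb[b]aaba_   read b → write _, move L, go to P
P | __b[b]_aaba_   read b → write _, move L, go to P
P | __[b]__aaba_   read b → write _, move L, go to P
P | _[_]___aaba_   read _ → write b, move R, go to P
P | _b[_]__aaba_   read _ → write b, move R, go to P
P | _bb[_]_aaba_   read _ → write b, move R, go to P
P | _bbb[_]aaba_   read _ → write b, move R, go to P
P | _bbbb[a]aba_   read a → write _, move R, go to Q
Q | _bbbb_[a]ba_   read a → write _, move L, go to P
P | _bbbb[_]_ba_   read _ → write b, move R, go to P
P | _bbbbb[_]ba_   read _ → write b, move R, go to P
P | _bbbbbb[b]a_   read b → write _, move L, go to P
P | _bbbbb[b]_a_   read b → write _, move L, go to P
P | _bbbb[b]__a_   read b → write _, move L, go to P
P | _bbb[b]___a_   read b → write _, move L, go to P
P | _bb[b]____a_   read b → write _, move L, go to P
P | _b[b]_____a_   read b → write _, move L, go to P
P | _[b]______a_   read b → write _, move L, go to P
P | [_]_______a_   read _ → write b, move R, go to P
P | b[_]______a_   read _ → write b, move R, go to P
P | bb[_]_____a_   read _ → write b, move R, go to P
P | bbb[_]____a_   read _ → write b, move R, go to P
P | bbbb[_]___a_   read _ → write b, move R, go to P
P | bbbbb[_]__a_   read _ → write b, move R, go to P
P | bbbbbb[_]_a_   read _ → write b, move R, go to P
P | bbbbbbb[_]a_   read _ → write b, move R, go to P
P | bbbbbbbb[a]_   read a → write _, move R, go to Q
Q | bbbbbbbb_[_]   read _ → write b, move L, go to R
R | bbbbbbbb[_]b   read _ → write a, move L, go to R
R | bbbbbbb[b]ab
The non-blank tape span at halt is bbbbbbbbab.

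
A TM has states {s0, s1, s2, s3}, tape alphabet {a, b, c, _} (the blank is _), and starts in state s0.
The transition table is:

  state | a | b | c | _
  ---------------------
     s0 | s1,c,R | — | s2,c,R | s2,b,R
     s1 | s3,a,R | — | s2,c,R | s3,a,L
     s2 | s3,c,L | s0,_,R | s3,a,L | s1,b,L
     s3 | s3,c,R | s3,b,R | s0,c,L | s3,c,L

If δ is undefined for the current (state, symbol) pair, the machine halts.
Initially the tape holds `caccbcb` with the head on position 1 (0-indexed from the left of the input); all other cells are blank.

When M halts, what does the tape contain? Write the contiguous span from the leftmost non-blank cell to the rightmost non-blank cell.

bccccbcb

s0 | _c[a]ccbcb   read a → write c, move R, go to s1
s1 | _cc[c]cbcb   read c → write c, move R, go to s2
s2 | _ccc[c]bcb   read c → write a, move L, go to s3
s3 | _cc[c]abcb   read c → write c, move L, go to s0
s0 | _c[c]cabcb   read c → write c, move R, go to s2
s2 | _cc[c]abcb   read c → write a, move L, go to s3
s3 | _c[c]aabcb   read c → write c, move L, go to s0
s0 | _[c]caabcb   read c → write c, move R, go to s2
s2 | _c[c]aabcb   read c → write a, move L, go to s3
s3 | _[c]aaabcb   read c → write c, move L, go to s0
s0 | [_]caaabcb   read _ → write b, move R, go to s2
s2 | b[c]aaabcb   read c → write a, move L, go to s3
s3 | [b]aaaabcb   read b → write b, move R, go to s3
s3 | b[a]aaabcb   read a → write c, move R, go to s3
s3 | bc[a]aabcb   read a → write c, move R, go to s3
s3 | bcc[a]abcb   read a → write c, move R, go to s3
s3 | bccc[a]bcb   read a → write c, move R, go to s3
s3 | bcccc[b]cb   read b → write b, move R, go to s3
s3 | bccccb[c]b   read c → write c, move L, go to s0
s0 | bcccc[b]cb
The non-blank tape span at halt is bccccbcb.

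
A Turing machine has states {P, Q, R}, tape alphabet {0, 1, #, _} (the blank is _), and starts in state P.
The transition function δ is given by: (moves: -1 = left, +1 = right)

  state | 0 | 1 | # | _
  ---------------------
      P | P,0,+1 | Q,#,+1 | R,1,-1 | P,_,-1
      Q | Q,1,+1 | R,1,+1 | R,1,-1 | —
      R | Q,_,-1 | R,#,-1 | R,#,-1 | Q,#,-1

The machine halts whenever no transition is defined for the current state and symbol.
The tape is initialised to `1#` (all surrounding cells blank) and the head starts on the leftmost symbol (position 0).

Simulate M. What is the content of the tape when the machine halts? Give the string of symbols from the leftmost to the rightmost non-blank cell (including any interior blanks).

##1

P | __[1]#   read 1 → write #, move +1, go to Q
Q | __#[#]   read # → write 1, move -1, go to R
R | __[#]1   read # → write #, move -1, go to R
R | _[_]#1   read _ → write #, move -1, go to Q
Q | [_]##1
The non-blank tape span at halt is ##1.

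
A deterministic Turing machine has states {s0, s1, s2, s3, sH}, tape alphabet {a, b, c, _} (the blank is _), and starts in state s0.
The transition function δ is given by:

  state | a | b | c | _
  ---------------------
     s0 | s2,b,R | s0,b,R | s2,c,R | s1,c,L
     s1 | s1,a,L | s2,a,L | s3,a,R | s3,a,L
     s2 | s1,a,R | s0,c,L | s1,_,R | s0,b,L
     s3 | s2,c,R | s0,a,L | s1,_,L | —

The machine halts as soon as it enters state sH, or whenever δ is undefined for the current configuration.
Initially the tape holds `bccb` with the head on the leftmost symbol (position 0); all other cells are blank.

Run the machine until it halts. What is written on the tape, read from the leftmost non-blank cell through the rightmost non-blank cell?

s0 | ____[b]ccb   read b → write b, move R, go to s0
s0 | ____b[c]cb   read c → write c, move R, go to s2
s2 | ____bc[c]b   read c → write _, move R, go to s1
s1 | ____bc_[b]   read b → write a, move L, go to s2
s2 | ____bc[_]a   read _ → write b, move L, go to s0
s0 | ____b[c]ba   read c → write c, move R, go to s2
s2 | ____bc[b]a   read b → write c, move L, go to s0
s0 | ____b[c]ca   read c → write c, move R, go to s2
s2 | ____bc[c]a   read c → write _, move R, go to s1
s1 | ____bc_[a]   read a → write a, move L, go to s1
s1 | ____bc[_]a   read _ → write a, move L, go to s3
s3 | ____b[c]aa   read c → write _, move L, go to s1
s1 | ____[b]_aa   read b → write a, move L, go to s2
s2 | ___[_]a_aa   read _ → write b, move L, go to s0
s0 | __[_]ba_aa   read _ → write c, move L, go to s1
s1 | _[_]cba_aa   read _ → write a, move L, go to s3
s3 | [_]acba_aa
The non-blank tape span at halt is acba_aa.

acba_aa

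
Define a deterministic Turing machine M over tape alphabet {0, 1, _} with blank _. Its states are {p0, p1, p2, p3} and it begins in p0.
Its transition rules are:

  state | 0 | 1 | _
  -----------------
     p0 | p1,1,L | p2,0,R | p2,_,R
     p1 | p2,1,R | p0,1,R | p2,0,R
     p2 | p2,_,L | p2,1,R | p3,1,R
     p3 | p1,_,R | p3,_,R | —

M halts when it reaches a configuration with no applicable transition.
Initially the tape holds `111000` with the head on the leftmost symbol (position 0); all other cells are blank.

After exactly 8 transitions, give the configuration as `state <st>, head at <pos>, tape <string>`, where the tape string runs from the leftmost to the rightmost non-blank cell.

state p2, head at 6, tape 0111_1

p0 | [1]11000_   read 1 → write 0, move R, go to p2
p2 | 0[1]1000_   read 1 → write 1, move R, go to p2
p2 | 01[1]000_   read 1 → write 1, move R, go to p2
p2 | 011[0]00_   read 0 → write _, move L, go to p2
p2 | 01[1]_00_   read 1 → write 1, move R, go to p2
p2 | 011[_]00_   read _ → write 1, move R, go to p3
p3 | 0111[0]0_   read 0 → write _, move R, go to p1
p1 | 0111_[0]_   read 0 → write 1, move R, go to p2
p2 | 0111_1[_]
After 8 steps: state p2, head at 6, tape 0111_1.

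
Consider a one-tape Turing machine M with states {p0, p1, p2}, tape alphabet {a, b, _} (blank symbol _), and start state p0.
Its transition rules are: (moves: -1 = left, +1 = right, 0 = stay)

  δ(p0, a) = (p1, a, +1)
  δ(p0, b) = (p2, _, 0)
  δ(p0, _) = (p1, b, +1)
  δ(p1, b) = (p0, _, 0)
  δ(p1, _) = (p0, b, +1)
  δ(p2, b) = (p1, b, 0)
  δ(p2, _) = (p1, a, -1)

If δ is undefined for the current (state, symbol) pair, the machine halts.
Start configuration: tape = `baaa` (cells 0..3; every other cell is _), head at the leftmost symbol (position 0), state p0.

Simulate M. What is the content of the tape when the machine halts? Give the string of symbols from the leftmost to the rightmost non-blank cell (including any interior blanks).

state=p0 head=0 tape=_[b]aaa   (p0,b)→(p2,_,0)
state=p2 head=0 tape=_[_]aaa   (p2,_)→(p1,a,-1)
state=p1 head=-1 tape=[_]aaaa   (p1,_)→(p0,b,+1)
state=p0 head=0 tape=b[a]aaa   (p0,a)→(p1,a,+1)
state=p1 head=1 tape=ba[a]aa
The non-blank tape span at halt is baaaa.

baaaa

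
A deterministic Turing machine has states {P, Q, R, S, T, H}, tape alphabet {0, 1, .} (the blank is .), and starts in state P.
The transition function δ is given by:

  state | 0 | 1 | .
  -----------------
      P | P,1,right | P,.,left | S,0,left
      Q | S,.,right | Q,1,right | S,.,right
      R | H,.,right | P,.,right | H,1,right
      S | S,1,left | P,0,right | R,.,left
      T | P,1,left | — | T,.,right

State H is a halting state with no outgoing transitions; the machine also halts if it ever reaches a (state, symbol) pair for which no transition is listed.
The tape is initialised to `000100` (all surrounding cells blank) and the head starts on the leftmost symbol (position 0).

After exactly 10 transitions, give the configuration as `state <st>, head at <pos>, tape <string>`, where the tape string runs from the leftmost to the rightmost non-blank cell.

state H, head at -2, tape 1.0....00

P | ...[0]00100   read 0 → write 1, move right, go to P
P | ...1[0]0100   read 0 → write 1, move right, go to P
P | ...11[0]100   read 0 → write 1, move right, go to P
P | ...111[1]00   read 1 → write ., move left, go to P
P | ...11[1].00   read 1 → write ., move left, go to P
P | ...1[1]..00   read 1 → write ., move left, go to P
P | ...[1]...00   read 1 → write ., move left, go to P
P | ..[.]....00   read . → write 0, move left, go to S
S | .[.]0....00   read . → write ., move left, go to R
R | [.].0....00   read . → write 1, move right, go to H
H | 1[.]0....00
After 10 steps: state H, head at -2, tape 1.0....00.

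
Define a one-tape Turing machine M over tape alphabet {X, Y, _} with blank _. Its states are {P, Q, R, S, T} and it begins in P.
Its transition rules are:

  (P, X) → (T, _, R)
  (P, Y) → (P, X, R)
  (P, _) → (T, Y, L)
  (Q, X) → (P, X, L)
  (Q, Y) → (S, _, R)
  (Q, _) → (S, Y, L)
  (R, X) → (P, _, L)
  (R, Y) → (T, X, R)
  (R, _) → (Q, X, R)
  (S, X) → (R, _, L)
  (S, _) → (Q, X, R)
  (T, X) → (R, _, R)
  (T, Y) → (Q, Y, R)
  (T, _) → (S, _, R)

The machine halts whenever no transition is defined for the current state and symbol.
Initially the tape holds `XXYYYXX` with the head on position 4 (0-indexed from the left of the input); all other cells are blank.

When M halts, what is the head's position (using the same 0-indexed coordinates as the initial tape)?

state=P head=4 tape=XXYY[Y]XX__   (P,Y)→(P,X,R)
state=P head=5 tape=XXYYX[X]X__   (P,X)→(T,_,R)
state=T head=6 tape=XXYYX_[X]__   (T,X)→(R,_,R)
state=R head=7 tape=XXYYX__[_]_   (R,_)→(Q,X,R)
state=Q head=8 tape=XXYYX__X[_]   (Q,_)→(S,Y,L)
state=S head=7 tape=XXYYX__[X]Y   (S,X)→(R,_,L)
state=R head=6 tape=XXYYX_[_]_Y   (R,_)→(Q,X,R)
state=Q head=7 tape=XXYYX_X[_]Y   (Q,_)→(S,Y,L)
state=S head=6 tape=XXYYX_[X]YY   (S,X)→(R,_,L)
state=R head=5 tape=XXYYX[_]_YY   (R,_)→(Q,X,R)
state=Q head=6 tape=XXYYXX[_]YY   (Q,_)→(S,Y,L)
state=S head=5 tape=XXYYX[X]YYY   (S,X)→(R,_,L)
state=R head=4 tape=XXYY[X]_YYY   (R,X)→(P,_,L)
state=P head=3 tape=XXY[Y]__YYY   (P,Y)→(P,X,R)
state=P head=4 tape=XXYX[_]_YYY   (P,_)→(T,Y,L)
state=T head=3 tape=XXY[X]Y_YYY   (T,X)→(R,_,R)
state=R head=4 tape=XXY_[Y]_YYY   (R,Y)→(T,X,R)
state=T head=5 tape=XXY_X[_]YYY   (T,_)→(S,_,R)
state=S head=6 tape=XXY_X_[Y]YY
At halt the head is at cell 6.

6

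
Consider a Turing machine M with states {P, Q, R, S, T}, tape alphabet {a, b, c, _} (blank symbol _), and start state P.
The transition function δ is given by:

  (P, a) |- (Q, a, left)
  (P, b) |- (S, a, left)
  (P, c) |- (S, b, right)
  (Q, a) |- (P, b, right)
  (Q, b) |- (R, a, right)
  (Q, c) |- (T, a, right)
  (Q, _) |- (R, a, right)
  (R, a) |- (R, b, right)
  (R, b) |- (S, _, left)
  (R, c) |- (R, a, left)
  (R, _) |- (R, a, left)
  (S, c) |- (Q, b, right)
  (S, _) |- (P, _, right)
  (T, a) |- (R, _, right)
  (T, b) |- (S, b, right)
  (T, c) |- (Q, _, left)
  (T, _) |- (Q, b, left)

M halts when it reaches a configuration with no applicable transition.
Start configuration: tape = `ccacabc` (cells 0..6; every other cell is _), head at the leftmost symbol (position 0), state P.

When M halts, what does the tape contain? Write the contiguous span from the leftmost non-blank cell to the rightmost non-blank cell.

bbbbabc

P | [c]cacabc   read c → write b, move right, go to S
S | b[c]acabc   read c → write b, move right, go to Q
Q | bb[a]cabc   read a → write b, move right, go to P
P | bbb[c]abc   read c → write b, move right, go to S
S | bbbb[a]bc
The non-blank tape span at halt is bbbbabc.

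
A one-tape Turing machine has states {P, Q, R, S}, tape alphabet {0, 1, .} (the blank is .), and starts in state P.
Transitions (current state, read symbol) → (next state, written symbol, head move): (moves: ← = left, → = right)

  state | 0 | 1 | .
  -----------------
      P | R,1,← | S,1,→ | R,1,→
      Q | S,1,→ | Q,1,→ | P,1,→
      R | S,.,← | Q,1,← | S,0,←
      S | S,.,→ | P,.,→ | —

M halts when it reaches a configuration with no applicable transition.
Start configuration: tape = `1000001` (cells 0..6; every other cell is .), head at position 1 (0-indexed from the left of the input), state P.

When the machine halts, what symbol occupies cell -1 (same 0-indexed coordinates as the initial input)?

state=P head=1 tape=..1[0]00001   (P,0)→(R,1,←)
state=R head=0 tape=..[1]100001   (R,1)→(Q,1,←)
state=Q head=-1 tape=.[.]1100001   (Q,.)→(P,1,→)
state=P head=0 tape=.1[1]100001   (P,1)→(S,1,→)
state=S head=1 tape=.11[1]00001   (S,1)→(P,.,→)
state=P head=2 tape=.11.[0]0001   (P,0)→(R,1,←)
state=R head=1 tape=.11[.]10001   (R,.)→(S,0,←)
state=S head=0 tape=.1[1]010001   (S,1)→(P,.,→)
state=P head=1 tape=.1.[0]10001   (P,0)→(R,1,←)
state=R head=0 tape=.1[.]110001   (R,.)→(S,0,←)
state=S head=-1 tape=.[1]0110001   (S,1)→(P,.,→)
state=P head=0 tape=..[0]110001   (P,0)→(R,1,←)
state=R head=-1 tape=.[.]1110001   (R,.)→(S,0,←)
state=S head=-2 tape=[.]01110001
Cell -1 holds 0 when M halts.

0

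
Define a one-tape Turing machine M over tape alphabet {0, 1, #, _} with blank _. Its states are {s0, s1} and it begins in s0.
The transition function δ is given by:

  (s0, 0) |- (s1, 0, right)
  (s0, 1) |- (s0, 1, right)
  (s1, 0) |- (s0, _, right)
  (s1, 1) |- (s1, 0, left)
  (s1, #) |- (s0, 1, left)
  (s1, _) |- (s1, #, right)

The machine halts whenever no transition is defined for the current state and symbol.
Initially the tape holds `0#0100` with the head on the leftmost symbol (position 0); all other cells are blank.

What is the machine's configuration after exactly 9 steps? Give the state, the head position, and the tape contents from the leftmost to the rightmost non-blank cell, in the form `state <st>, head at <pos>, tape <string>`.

state s1, head at 5, tape 0_100

s0 | [0]#0100   read 0 → write 0, move right, go to s1
s1 | 0[#]0100   read # → write 1, move left, go to s0
s0 | [0]10100   read 0 → write 0, move right, go to s1
s1 | 0[1]0100   read 1 → write 0, move left, go to s1
s1 | [0]00100   read 0 → write _, move right, go to s0
s0 | _[0]0100   read 0 → write 0, move right, go to s1
s1 | _0[0]100   read 0 → write _, move right, go to s0
s0 | _0_[1]00   read 1 → write 1, move right, go to s0
s0 | _0_1[0]0   read 0 → write 0, move right, go to s1
s1 | _0_10[0]
After 9 steps: state s1, head at 5, tape 0_100.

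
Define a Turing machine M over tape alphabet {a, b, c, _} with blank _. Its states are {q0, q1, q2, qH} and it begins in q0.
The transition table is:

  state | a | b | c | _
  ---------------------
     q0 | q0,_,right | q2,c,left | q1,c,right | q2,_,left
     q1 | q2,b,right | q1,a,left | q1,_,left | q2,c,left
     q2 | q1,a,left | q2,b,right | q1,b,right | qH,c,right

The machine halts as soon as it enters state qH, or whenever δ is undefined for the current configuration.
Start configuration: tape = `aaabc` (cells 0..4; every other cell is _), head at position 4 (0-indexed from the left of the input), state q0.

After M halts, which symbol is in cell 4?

state=q0 head=4 tape=__aaab[c]_   (q0,c)→(q1,c,right)
state=q1 head=5 tape=__aaabc[_]   (q1,_)→(q2,c,left)
state=q2 head=4 tape=__aaab[c]c   (q2,c)→(q1,b,right)
state=q1 head=5 tape=__aaabb[c]   (q1,c)→(q1,_,left)
state=q1 head=4 tape=__aaab[b]_   (q1,b)→(q1,a,left)
state=q1 head=3 tape=__aaa[b]a_   (q1,b)→(q1,a,left)
state=q1 head=2 tape=__aa[a]aa_   (q1,a)→(q2,b,right)
state=q2 head=3 tape=__aab[a]a_   (q2,a)→(q1,a,left)
state=q1 head=2 tape=__aa[b]aa_   (q1,b)→(q1,a,left)
state=q1 head=1 tape=__a[a]aaa_   (q1,a)→(q2,b,right)
state=q2 head=2 tape=__ab[a]aa_   (q2,a)→(q1,a,left)
state=q1 head=1 tape=__a[b]aaa_   (q1,b)→(q1,a,left)
state=q1 head=0 tape=__[a]aaaa_   (q1,a)→(q2,b,right)
state=q2 head=1 tape=__b[a]aaa_   (q2,a)→(q1,a,left)
state=q1 head=0 tape=__[b]aaaa_   (q1,b)→(q1,a,left)
state=q1 head=-1 tape=_[_]aaaaa_   (q1,_)→(q2,c,left)
state=q2 head=-2 tape=[_]caaaaa_   (q2,_)→(qH,c,right)
state=qH head=-1 tape=c[c]aaaaa_
Cell 4 holds a when M halts.

a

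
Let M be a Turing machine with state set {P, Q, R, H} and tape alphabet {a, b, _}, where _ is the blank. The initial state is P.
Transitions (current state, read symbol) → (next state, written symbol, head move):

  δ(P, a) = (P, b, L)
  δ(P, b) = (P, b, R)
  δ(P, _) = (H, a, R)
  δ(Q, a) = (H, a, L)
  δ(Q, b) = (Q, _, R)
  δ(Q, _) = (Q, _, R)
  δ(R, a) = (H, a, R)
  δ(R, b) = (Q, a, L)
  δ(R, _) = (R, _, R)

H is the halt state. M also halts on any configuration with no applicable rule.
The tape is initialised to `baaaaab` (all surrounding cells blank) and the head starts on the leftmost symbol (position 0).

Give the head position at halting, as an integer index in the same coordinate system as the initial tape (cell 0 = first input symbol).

state=P head=0 tape=[b]aaaaab__   (P,b)→(P,b,R)
state=P head=1 tape=b[a]aaaab__   (P,a)→(P,b,L)
state=P head=0 tape=[b]baaaab__   (P,b)→(P,b,R)
state=P head=1 tape=b[b]aaaab__   (P,b)→(P,b,R)
state=P head=2 tape=bb[a]aaab__   (P,a)→(P,b,L)
state=P head=1 tape=b[b]baaab__   (P,b)→(P,b,R)
state=P head=2 tape=bb[b]aaab__   (P,b)→(P,b,R)
state=P head=3 tape=bbb[a]aab__   (P,a)→(P,b,L)
state=P head=2 tape=bb[b]baab__   (P,b)→(P,b,R)
state=P head=3 tape=bbb[b]aab__   (P,b)→(P,b,R)
state=P head=4 tape=bbbb[a]ab__   (P,a)→(P,b,L)
state=P head=3 tape=bbb[b]bab__   (P,b)→(P,b,R)
state=P head=4 tape=bbbb[b]ab__   (P,b)→(P,b,R)
state=P head=5 tape=bbbbb[a]b__   (P,a)→(P,b,L)
state=P head=4 tape=bbbb[b]bb__   (P,b)→(P,b,R)
state=P head=5 tape=bbbbb[b]b__   (P,b)→(P,b,R)
state=P head=6 tape=bbbbbb[b]__   (P,b)→(P,b,R)
state=P head=7 tape=bbbbbbb[_]_   (P,_)→(H,a,R)
state=H head=8 tape=bbbbbbba[_]
At halt the head is at cell 8.

8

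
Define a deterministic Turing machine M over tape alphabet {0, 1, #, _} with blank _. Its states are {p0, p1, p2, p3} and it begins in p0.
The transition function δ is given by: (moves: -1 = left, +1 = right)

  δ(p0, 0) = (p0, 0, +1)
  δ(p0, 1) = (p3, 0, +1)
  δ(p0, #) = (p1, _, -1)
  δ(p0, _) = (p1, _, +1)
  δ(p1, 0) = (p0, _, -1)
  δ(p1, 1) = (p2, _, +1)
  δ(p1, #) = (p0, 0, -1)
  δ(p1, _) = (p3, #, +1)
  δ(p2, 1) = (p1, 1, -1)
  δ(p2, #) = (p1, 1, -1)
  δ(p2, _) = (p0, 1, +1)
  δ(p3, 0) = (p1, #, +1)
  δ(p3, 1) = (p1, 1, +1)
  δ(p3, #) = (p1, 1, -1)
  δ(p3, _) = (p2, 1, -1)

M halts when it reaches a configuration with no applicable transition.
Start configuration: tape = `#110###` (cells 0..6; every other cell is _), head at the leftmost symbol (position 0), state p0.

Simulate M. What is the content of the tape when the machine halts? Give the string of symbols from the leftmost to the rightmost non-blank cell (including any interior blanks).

#1#1_0###

p0 | __[#]110###   read # → write _, move -1, go to p1
p1 | _[_]_110###   read _ → write #, move +1, go to p3
p3 | _#[_]110###   read _ → write 1, move -1, go to p2
p2 | _[#]1110###   read # → write 1, move -1, go to p1
p1 | [_]11110###   read _ → write #, move +1, go to p3
p3 | #[1]1110###   read 1 → write 1, move +1, go to p1
p1 | #1[1]110###   read 1 → write _, move +1, go to p2
p2 | #1_[1]10###   read 1 → write 1, move -1, go to p1
p1 | #1[_]110###   read _ → write #, move +1, go to p3
p3 | #1#[1]10###   read 1 → write 1, move +1, go to p1
p1 | #1#1[1]0###   read 1 → write _, move +1, go to p2
p2 | #1#1_[0]###
The non-blank tape span at halt is #1#1_0###.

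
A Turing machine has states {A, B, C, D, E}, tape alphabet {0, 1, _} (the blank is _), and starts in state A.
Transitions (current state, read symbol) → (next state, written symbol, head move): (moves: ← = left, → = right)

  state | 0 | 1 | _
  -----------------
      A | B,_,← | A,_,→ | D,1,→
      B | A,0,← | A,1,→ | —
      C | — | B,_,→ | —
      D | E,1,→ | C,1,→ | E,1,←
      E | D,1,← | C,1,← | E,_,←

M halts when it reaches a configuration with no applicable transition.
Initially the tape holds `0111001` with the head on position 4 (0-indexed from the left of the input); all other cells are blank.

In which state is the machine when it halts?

state=A head=4 tape=0111[0]01____   (A,0)→(B,_,←)
state=B head=3 tape=011[1]_01____   (B,1)→(A,1,→)
state=A head=4 tape=0111[_]01____   (A,_)→(D,1,→)
state=D head=5 tape=01111[0]1____   (D,0)→(E,1,→)
state=E head=6 tape=011111[1]____   (E,1)→(C,1,←)
state=C head=5 tape=01111[1]1____   (C,1)→(B,_,→)
state=B head=6 tape=01111_[1]____   (B,1)→(A,1,→)
state=A head=7 tape=01111_1[_]___   (A,_)→(D,1,→)
state=D head=8 tape=01111_11[_]__   (D,_)→(E,1,←)
state=E head=7 tape=01111_1[1]1__   (E,1)→(C,1,←)
state=C head=6 tape=01111_[1]11__   (C,1)→(B,_,→)
state=B head=7 tape=01111__[1]1__   (B,1)→(A,1,→)
state=A head=8 tape=01111__1[1]__   (A,1)→(A,_,→)
state=A head=9 tape=01111__1_[_]_   (A,_)→(D,1,→)
state=D head=10 tape=01111__1_1[_]   (D,_)→(E,1,←)
state=E head=9 tape=01111__1_[1]1   (E,1)→(C,1,←)
state=C head=8 tape=01111__1[_]11
No transition is defined for (C, _); M halts in state C.

C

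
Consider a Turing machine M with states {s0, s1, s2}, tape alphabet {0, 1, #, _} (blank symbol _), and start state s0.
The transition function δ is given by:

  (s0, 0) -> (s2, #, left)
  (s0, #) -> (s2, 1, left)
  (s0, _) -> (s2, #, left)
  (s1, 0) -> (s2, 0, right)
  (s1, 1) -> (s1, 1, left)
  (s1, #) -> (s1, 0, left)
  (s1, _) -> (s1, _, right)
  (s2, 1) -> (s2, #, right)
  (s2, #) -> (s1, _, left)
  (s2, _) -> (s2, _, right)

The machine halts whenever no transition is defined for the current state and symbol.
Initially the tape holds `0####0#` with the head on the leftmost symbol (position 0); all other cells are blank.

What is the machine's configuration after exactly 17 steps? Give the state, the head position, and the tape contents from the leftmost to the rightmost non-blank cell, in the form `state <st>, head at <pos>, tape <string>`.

state s2, head at 5, tape 0__00#

state=s0 head=0 tape=_[0]####0#   (s0,0)→(s2,#,left)
state=s2 head=-1 tape=[_]#####0#   (s2,_)→(s2,_,right)
state=s2 head=0 tape=_[#]####0#   (s2,#)→(s1,_,left)
state=s1 head=-1 tape=[_]_####0#   (s1,_)→(s1,_,right)
state=s1 head=0 tape=_[_]####0#   (s1,_)→(s1,_,right)
state=s1 head=1 tape=__[#]###0#   (s1,#)→(s1,0,left)
state=s1 head=0 tape=_[_]0###0#   (s1,_)→(s1,_,right)
state=s1 head=1 tape=__[0]###0#   (s1,0)→(s2,0,right)
state=s2 head=2 tape=__0[#]##0#   (s2,#)→(s1,_,left)
state=s1 head=1 tape=__[0]_##0#   (s1,0)→(s2,0,right)
state=s2 head=2 tape=__0[_]##0#   (s2,_)→(s2,_,right)
state=s2 head=3 tape=__0_[#]#0#   (s2,#)→(s1,_,left)
state=s1 head=2 tape=__0[_]_#0#   (s1,_)→(s1,_,right)
state=s1 head=3 tape=__0_[_]#0#   (s1,_)→(s1,_,right)
state=s1 head=4 tape=__0__[#]0#   (s1,#)→(s1,0,left)
state=s1 head=3 tape=__0_[_]00#   (s1,_)→(s1,_,right)
state=s1 head=4 tape=__0__[0]0#   (s1,0)→(s2,0,right)
state=s2 head=5 tape=__0__0[0]#
After 17 steps: state s2, head at 5, tape 0__00#.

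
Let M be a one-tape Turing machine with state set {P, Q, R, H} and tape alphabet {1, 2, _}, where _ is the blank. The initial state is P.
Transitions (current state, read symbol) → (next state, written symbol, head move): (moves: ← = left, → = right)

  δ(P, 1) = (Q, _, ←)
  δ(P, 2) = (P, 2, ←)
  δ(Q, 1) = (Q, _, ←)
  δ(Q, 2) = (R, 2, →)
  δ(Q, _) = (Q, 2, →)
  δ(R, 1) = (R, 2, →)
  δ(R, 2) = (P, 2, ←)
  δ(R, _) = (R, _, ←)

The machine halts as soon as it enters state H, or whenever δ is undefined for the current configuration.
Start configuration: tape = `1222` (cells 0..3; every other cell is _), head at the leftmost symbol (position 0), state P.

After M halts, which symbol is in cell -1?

P | __[1]222   read 1 → write _, move ←, go to Q
Q | _[_]_222   read _ → write 2, move →, go to Q
Q | _2[_]222   read _ → write 2, move →, go to Q
Q | _22[2]22   read 2 → write 2, move →, go to R
R | _222[2]2   read 2 → write 2, move ←, go to P
P | _22[2]22   read 2 → write 2, move ←, go to P
P | _2[2]222   read 2 → write 2, move ←, go to P
P | _[2]2222   read 2 → write 2, move ←, go to P
P | [_]22222
Cell -1 holds 2 when M halts.

2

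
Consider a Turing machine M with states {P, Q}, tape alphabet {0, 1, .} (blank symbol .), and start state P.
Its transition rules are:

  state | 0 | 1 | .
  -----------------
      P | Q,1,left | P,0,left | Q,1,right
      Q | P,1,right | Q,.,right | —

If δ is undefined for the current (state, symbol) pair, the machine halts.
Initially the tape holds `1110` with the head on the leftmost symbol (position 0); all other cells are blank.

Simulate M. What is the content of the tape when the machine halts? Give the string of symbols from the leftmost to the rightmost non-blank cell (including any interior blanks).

1.1..11

P | ..[1]110..   read 1 → write 0, move left, go to P
P | .[.]0110..   read . → write 1, move right, go to Q
Q | .1[0]110..   read 0 → write 1, move right, go to P
P | .11[1]10..   read 1 → write 0, move left, go to P
P | .1[1]010..   read 1 → write 0, move left, go to P
P | .[1]0010..   read 1 → write 0, move left, go to P
P | [.]00010..   read . → write 1, move right, go to Q
Q | 1[0]0010..   read 0 → write 1, move right, go to P
P | 11[0]010..   read 0 → write 1, move left, go to Q
Q | 1[1]1010..   read 1 → write ., move right, go to Q
Q | 1.[1]010..   read 1 → write ., move right, go to Q
Q | 1..[0]10..   read 0 → write 1, move right, go to P
P | 1..1[1]0..   read 1 → write 0, move left, go to P
P | 1..[1]00..   read 1 → write 0, move left, go to P
P | 1.[.]000..   read . → write 1, move right, go to Q
Q | 1.1[0]00..   read 0 → write 1, move right, go to P
P | 1.11[0]0..   read 0 → write 1, move left, go to Q
Q | 1.1[1]10..   read 1 → write ., move right, go to Q
Q | 1.1.[1]0..   read 1 → write ., move right, go to Q
Q | 1.1..[0]..   read 0 → write 1, move right, go to P
P | 1.1..1[.].   read . → write 1, move right, go to Q
Q | 1.1..11[.]
The non-blank tape span at halt is 1.1..11.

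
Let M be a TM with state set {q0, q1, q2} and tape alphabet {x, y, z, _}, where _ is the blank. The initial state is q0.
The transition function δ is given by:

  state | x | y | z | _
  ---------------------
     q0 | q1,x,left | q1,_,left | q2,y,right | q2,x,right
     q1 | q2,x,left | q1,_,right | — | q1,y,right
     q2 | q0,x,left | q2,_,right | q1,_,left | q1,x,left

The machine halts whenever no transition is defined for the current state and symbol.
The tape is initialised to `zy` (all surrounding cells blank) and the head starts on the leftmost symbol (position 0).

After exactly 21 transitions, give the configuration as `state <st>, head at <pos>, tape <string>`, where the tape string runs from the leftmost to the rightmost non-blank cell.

state=q0 head=0 tape=__[z]y_   (q0,z)→(q2,y,right)
state=q2 head=1 tape=__y[y]_   (q2,y)→(q2,_,right)
state=q2 head=2 tape=__y_[_]   (q2,_)→(q1,x,left)
state=q1 head=1 tape=__y[_]x   (q1,_)→(q1,y,right)
state=q1 head=2 tape=__yy[x]   (q1,x)→(q2,x,left)
state=q2 head=1 tape=__y[y]x   (q2,y)→(q2,_,right)
state=q2 head=2 tape=__y_[x]   (q2,x)→(q0,x,left)
state=q0 head=1 tape=__y[_]x   (q0,_)→(q2,x,right)
state=q2 head=2 tape=__yx[x]   (q2,x)→(q0,x,left)
state=q0 head=1 tape=__y[x]x   (q0,x)→(q1,x,left)
state=q1 head=0 tape=__[y]xx   (q1,y)→(q1,_,right)
state=q1 head=1 tape=___[x]x   (q1,x)→(q2,x,left)
state=q2 head=0 tape=__[_]xx   (q2,_)→(q1,x,left)
state=q1 head=-1 tape=_[_]xxx   (q1,_)→(q1,y,right)
state=q1 head=0 tape=_y[x]xx   (q1,x)→(q2,x,left)
state=q2 head=-1 tape=_[y]xxx   (q2,y)→(q2,_,right)
state=q2 head=0 tape=__[x]xx   (q2,x)→(q0,x,left)
state=q0 head=-1 tape=_[_]xxx   (q0,_)→(q2,x,right)
state=q2 head=0 tape=_x[x]xx   (q2,x)→(q0,x,left)
state=q0 head=-1 tape=_[x]xxx   (q0,x)→(q1,x,left)
state=q1 head=-2 tape=[_]xxxx   (q1,_)→(q1,y,right)
state=q1 head=-1 tape=y[x]xxx
After 21 steps: state q1, head at -1, tape yxxxx.

state q1, head at -1, tape yxxxx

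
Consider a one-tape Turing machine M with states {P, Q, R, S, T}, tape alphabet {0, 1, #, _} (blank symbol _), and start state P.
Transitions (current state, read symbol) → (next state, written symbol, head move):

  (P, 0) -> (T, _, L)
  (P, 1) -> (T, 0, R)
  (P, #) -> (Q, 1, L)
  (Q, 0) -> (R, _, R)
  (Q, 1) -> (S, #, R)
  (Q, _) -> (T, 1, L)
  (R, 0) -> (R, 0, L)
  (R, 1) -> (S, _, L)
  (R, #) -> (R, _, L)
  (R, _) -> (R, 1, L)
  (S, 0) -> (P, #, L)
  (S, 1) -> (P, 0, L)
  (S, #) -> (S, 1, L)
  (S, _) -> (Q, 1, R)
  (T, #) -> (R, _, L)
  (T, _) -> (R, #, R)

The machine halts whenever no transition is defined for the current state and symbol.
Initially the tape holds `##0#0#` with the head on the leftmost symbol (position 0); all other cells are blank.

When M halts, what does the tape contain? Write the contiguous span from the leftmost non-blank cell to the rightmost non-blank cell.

P | ______[#]#0#0#   read # → write 1, move L, go to Q
Q | _____[_]1#0#0#   read _ → write 1, move L, go to T
T | ____[_]11#0#0#   read _ → write #, move R, go to R
R | ____#[1]1#0#0#   read 1 → write _, move L, go to S
S | ____[#]_1#0#0#   read # → write 1, move L, go to S
S | ___[_]1_1#0#0#   read _ → write 1, move R, go to Q
Q | ___1[1]_1#0#0#   read 1 → write #, move R, go to S
S | ___1#[_]1#0#0#   read _ → write 1, move R, go to Q
Q | ___1#1[1]#0#0#   read 1 → write #, move R, go to S
S | ___1#1#[#]0#0#   read # → write 1, move L, go to S
S | ___1#1[#]10#0#   read # → write 1, move L, go to S
S | ___1#[1]110#0#   read 1 → write 0, move L, go to P
P | ___1[#]0110#0#   read # → write 1, move L, go to Q
Q | ___[1]10110#0#   read 1 → write #, move R, go to S
S | ___#[1]0110#0#   read 1 → write 0, move L, go to P
P | ___[#]00110#0#   read # → write 1, move L, go to Q
Q | __[_]100110#0#   read _ → write 1, move L, go to T
T | _[_]1100110#0#   read _ → write #, move R, go to R
R | _#[1]100110#0#   read 1 → write _, move L, go to S
S | _[#]_100110#0#   read # → write 1, move L, go to S
S | [_]1_100110#0#   read _ → write 1, move R, go to Q
Q | 1[1]_100110#0#   read 1 → write #, move R, go to S
S | 1#[_]100110#0#   read _ → write 1, move R, go to Q
Q | 1#1[1]00110#0#   read 1 → write #, move R, go to S
S | 1#1#[0]0110#0#   read 0 → write #, move L, go to P
P | 1#1[#]#0110#0#   read # → write 1, move L, go to Q
Q | 1#[1]1#0110#0#   read 1 → write #, move R, go to S
S | 1##[1]#0110#0#   read 1 → write 0, move L, go to P
P | 1#[#]0#0110#0#   read # → write 1, move L, go to Q
Q | 1[#]10#0110#0#
The non-blank tape span at halt is 1#10#0110#0#.

1#10#0110#0#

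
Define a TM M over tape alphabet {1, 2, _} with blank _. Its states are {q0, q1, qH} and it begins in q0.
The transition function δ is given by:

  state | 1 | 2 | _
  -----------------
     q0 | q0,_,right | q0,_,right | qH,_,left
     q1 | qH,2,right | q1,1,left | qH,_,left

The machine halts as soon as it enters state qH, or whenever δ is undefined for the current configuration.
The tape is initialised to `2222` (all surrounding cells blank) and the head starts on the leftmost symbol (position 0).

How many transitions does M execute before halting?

5

state=q0 head=0 tape=[2]222_   (q0,2)→(q0,_,right)
state=q0 head=1 tape=_[2]22_   (q0,2)→(q0,_,right)
state=q0 head=2 tape=__[2]2_   (q0,2)→(q0,_,right)
state=q0 head=3 tape=___[2]_   (q0,2)→(q0,_,right)
state=q0 head=4 tape=____[_]   (q0,_)→(qH,_,left)
state=qH head=3 tape=___[_]_
M halts after 5 transitions.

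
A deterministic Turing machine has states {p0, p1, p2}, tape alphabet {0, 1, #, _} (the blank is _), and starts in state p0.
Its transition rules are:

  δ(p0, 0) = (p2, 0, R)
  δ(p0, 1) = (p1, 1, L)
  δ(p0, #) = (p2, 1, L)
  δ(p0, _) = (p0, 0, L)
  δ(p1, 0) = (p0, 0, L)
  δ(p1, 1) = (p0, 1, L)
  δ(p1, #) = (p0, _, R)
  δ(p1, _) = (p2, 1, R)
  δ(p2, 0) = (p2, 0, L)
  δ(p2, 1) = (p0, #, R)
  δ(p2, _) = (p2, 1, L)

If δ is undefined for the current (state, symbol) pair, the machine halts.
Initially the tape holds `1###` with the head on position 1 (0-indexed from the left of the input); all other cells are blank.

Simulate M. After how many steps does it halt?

8

p0 | 1[#]##   read # → write 1, move L, go to p2
p2 | [1]1##   read 1 → write #, move R, go to p0
p0 | #[1]##   read 1 → write 1, move L, go to p1
p1 | [#]1##   read # → write _, move R, go to p0
p0 | _[1]##   read 1 → write 1, move L, go to p1
p1 | [_]1##   read _ → write 1, move R, go to p2
p2 | 1[1]##   read 1 → write #, move R, go to p0
p0 | 1#[#]#   read # → write 1, move L, go to p2
p2 | 1[#]1#
M halts after 8 transitions.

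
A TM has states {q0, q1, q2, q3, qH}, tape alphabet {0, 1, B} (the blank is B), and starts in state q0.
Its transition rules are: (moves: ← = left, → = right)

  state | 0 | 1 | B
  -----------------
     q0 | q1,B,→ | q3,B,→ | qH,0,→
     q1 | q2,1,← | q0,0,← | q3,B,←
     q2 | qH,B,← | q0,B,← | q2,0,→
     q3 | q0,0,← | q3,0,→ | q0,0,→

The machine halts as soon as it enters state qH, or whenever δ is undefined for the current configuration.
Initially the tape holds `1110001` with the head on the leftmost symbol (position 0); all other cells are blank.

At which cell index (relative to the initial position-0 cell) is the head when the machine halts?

4

state=q0 head=0 tape=[1]110001   (q0,1)→(q3,B,→)
state=q3 head=1 tape=B[1]10001   (q3,1)→(q3,0,→)
state=q3 head=2 tape=B0[1]0001   (q3,1)→(q3,0,→)
state=q3 head=3 tape=B00[0]001   (q3,0)→(q0,0,←)
state=q0 head=2 tape=B0[0]0001   (q0,0)→(q1,B,→)
state=q1 head=3 tape=B0B[0]001   (q1,0)→(q2,1,←)
state=q2 head=2 tape=B0[B]1001   (q2,B)→(q2,0,→)
state=q2 head=3 tape=B00[1]001   (q2,1)→(q0,B,←)
state=q0 head=2 tape=B0[0]B001   (q0,0)→(q1,B,→)
state=q1 head=3 tape=B0B[B]001   (q1,B)→(q3,B,←)
state=q3 head=2 tape=B0[B]B001   (q3,B)→(q0,0,→)
state=q0 head=3 tape=B00[B]001   (q0,B)→(qH,0,→)
state=qH head=4 tape=B000[0]01
At halt the head is at cell 4.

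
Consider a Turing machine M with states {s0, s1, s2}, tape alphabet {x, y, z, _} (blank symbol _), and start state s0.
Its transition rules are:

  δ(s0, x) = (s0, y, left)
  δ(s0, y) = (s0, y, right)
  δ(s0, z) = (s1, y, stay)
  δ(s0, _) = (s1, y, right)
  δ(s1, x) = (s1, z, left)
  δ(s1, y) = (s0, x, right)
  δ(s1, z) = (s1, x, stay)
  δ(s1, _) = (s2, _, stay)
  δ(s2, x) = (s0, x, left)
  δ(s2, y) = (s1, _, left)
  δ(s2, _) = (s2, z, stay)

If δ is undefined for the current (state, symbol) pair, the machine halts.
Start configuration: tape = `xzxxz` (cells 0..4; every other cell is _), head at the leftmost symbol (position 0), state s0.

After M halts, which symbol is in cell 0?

s0 | _[x]zxxz__   read x → write y, move left, go to s0
s0 | [_]yzxxz__   read _ → write y, move right, go to s1
s1 | y[y]zxxz__   read y → write x, move right, go to s0
s0 | yx[z]xxz__   read z → write y, move stay, go to s1
s1 | yx[y]xxz__   read y → write x, move right, go to s0
s0 | yxx[x]xz__   read x → write y, move left, go to s0
s0 | yx[x]yxz__   read x → write y, move left, go to s0
s0 | y[x]yyxz__   read x → write y, move left, go to s0
s0 | [y]yyyxz__   read y → write y, move right, go to s0
s0 | y[y]yyxz__   read y → write y, move right, go to s0
s0 | yy[y]yxz__   read y → write y, move right, go to s0
s0 | yyy[y]xz__   read y → write y, move right, go to s0
s0 | yyyy[x]z__   read x → write y, move left, go to s0
s0 | yyy[y]yz__   read y → write y, move right, go to s0
s0 | yyyy[y]z__   read y → write y, move right, go to s0
s0 | yyyyy[z]__   read z → write y, move stay, go to s1
s1 | yyyyy[y]__   read y → write x, move right, go to s0
s0 | yyyyyx[_]_   read _ → write y, move right, go to s1
s1 | yyyyyxy[_]   read _ → write _, move stay, go to s2
s2 | yyyyyxy[_]   read _ → write z, move stay, go to s2
s2 | yyyyyxy[z]
Cell 0 holds y when M halts.

y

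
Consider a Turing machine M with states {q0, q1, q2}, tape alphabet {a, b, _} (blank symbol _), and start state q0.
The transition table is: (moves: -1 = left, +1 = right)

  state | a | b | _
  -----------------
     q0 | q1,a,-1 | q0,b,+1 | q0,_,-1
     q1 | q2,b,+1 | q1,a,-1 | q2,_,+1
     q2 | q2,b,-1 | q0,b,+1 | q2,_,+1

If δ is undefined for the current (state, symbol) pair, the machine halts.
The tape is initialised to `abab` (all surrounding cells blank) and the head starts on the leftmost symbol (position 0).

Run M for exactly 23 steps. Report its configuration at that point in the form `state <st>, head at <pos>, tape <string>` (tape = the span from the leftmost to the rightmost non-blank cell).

state q2, head at -1, tape baab

state=q0 head=0 tape=_[a]bab   (q0,a)→(q1,a,-1)
state=q1 head=-1 tape=[_]abab   (q1,_)→(q2,_,+1)
state=q2 head=0 tape=_[a]bab   (q2,a)→(q2,b,-1)
state=q2 head=-1 tape=[_]bbab   (q2,_)→(q2,_,+1)
state=q2 head=0 tape=_[b]bab   (q2,b)→(q0,b,+1)
state=q0 head=1 tape=_b[b]ab   (q0,b)→(q0,b,+1)
state=q0 head=2 tape=_bb[a]b   (q0,a)→(q1,a,-1)
state=q1 head=1 tape=_b[b]ab   (q1,b)→(q1,a,-1)
state=q1 head=0 tape=_[b]aab   (q1,b)→(q1,a,-1)
state=q1 head=-1 tape=[_]aaab   (q1,_)→(q2,_,+1)
state=q2 head=0 tape=_[a]aab   (q2,a)→(q2,b,-1)
state=q2 head=-1 tape=[_]baab   (q2,_)→(q2,_,+1)
state=q2 head=0 tape=_[b]aab   (q2,b)→(q0,b,+1)
state=q0 head=1 tape=_b[a]ab   (q0,a)→(q1,a,-1)
state=q1 head=0 tape=_[b]aab   (q1,b)→(q1,a,-1)
state=q1 head=-1 tape=[_]aaab   (q1,_)→(q2,_,+1)
state=q2 head=0 tape=_[a]aab   (q2,a)→(q2,b,-1)
state=q2 head=-1 tape=[_]baab   (q2,_)→(q2,_,+1)
state=q2 head=0 tape=_[b]aab   (q2,b)→(q0,b,+1)
state=q0 head=1 tape=_b[a]ab   (q0,a)→(q1,a,-1)
state=q1 head=0 tape=_[b]aab   (q1,b)→(q1,a,-1)
state=q1 head=-1 tape=[_]aaab   (q1,_)→(q2,_,+1)
state=q2 head=0 tape=_[a]aab   (q2,a)→(q2,b,-1)
state=q2 head=-1 tape=[_]baab
After 23 steps: state q2, head at -1, tape baab.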